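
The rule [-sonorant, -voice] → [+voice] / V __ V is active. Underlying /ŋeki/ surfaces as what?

The only segment in the rule's environment that also matches [-sonorant, -voice] is /k/. Applying [+voice] turns the voiceless velar stop into /ɡ/ (voiced velar stop), giving [ŋeɡi].

[ŋeɡi]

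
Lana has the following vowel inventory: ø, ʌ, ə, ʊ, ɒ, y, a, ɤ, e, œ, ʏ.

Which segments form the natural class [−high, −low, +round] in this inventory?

Checking each segment against [−high], [−low], [+round]: /ø/ (mid front rounded tense vowel), /œ/ (mid front rounded lax vowel) satisfy every feature; every other segment in the inventory fails at least one.

ø, œ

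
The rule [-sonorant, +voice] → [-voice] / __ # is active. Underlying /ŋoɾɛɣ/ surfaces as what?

/ɣ/ satisfies [-sonorant, +voice] and sits in __ #. The [-voice] counterpart of the voiced velar fricative is /x/. Other segments in /ŋoɾɛɣ/ either fail the structural description or are not in the environment, so the surface form is [ŋoɾɛx].

[ŋoɾɛx]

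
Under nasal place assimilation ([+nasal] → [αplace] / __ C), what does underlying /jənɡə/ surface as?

[jəŋɡə]

/n/ sits before the [+dorsal] consonant /ɡ/, so it takes on [+dorsal] and surfaces as /ŋ/. The rest of the form is unaffected: [jəŋɡə].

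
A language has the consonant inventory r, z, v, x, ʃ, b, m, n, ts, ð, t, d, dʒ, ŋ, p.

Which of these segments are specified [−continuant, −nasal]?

Checking each segment against [−continuant], [−nasal]: /b/ (voiced bilabial stop), /ts/ (voiceless alveolar affricate), /t/ (voiceless alveolar stop), /d/ (voiced alveolar stop), /dʒ/ (voiced postalveolar affricate), /p/ (voiceless bilabial stop) satisfy every feature; every other segment in the inventory fails at least one.

b, ts, t, d, dʒ, p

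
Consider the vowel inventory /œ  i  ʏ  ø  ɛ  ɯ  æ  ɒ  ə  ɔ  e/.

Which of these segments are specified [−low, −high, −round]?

Eliminate segments failing any feature: /œ, ø, ɔ/ are [+round]; /i, ʏ, ɯ/ are [+high]; /æ, ɒ/ are [+low]. The remaining /ɛ, ə, e/ satisfy [−low], [−high], [−round].

ɛ, ə, e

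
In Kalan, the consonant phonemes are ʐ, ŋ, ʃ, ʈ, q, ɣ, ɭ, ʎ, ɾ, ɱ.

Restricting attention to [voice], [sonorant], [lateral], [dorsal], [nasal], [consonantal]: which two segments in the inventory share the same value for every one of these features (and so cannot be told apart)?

ʈ, ʃ

/ʈ/ (voiceless retroflex stop) and /ʃ/ (voiceless postalveolar fricative) are both [-voice], [-sonorant], [-lateral], [-dorsal], [-nasal], [+consonantal], so none of the listed features separates them. (They do differ in [continuant], [strident] and [distributed], which are not among the given features.) Every other pair in the inventory differs on at least one listed feature.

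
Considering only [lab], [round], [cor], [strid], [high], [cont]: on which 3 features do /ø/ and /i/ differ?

[labial], [round], [high]

/ø/ (mid front rounded tense vowel) and /i/ (high front unrounded tense vowel) agree on [−coronal], [−strident], [+continuant]. They differ on [labial] (/ø/ [+], /i/ [−]), [round] (/ø/ [+], /i/ [−]), [high] (/ø/ [−], /i/ [+]).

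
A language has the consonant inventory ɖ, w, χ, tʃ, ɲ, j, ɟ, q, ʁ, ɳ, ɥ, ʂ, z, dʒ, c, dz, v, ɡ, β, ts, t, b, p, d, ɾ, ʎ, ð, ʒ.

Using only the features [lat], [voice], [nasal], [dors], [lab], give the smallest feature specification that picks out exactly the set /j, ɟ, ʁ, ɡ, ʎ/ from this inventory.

/j, ɟ, ʁ, ɡ, ʎ/ are all [+voice], [−nasal], [−labial], [+dorsal], and no other segment in the inventory matches all four values. Dropping any one of them over-generates: [−nasal, −labial, +dorsal] alone would also admit /χ, q, c/; [+voice, −labial, +dorsal] alone would also admit /ɲ/; [+voice, −nasal, +dorsal] alone would also admit /w, ɥ/; [+voice, −nasal, −labial] alone would also admit /ɖ, z, dʒ, dz, …/. No other combination of three listed features picks out exactly this set either, so fewer than four features will not do.

[+voice, −nasal, −lab, +dors]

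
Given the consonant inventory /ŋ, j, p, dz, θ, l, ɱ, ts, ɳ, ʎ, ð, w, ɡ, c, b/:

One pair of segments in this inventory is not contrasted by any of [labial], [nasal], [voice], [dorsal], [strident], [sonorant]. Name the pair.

j, ʎ

/j/ (palatal glide) and /ʎ/ (palatal lateral approximant) are both [-labial], [-nasal], [+voice], [+dorsal], [-strident], [+sonorant], so none of the listed features separates them. (They do differ in [lateral], which is not among the given features.) Every other pair in the inventory differs on at least one listed feature.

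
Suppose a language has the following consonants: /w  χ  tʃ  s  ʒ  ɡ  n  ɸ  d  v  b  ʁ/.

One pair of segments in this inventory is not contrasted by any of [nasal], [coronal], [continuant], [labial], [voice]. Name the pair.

w, v

Both /w/ and /v/ are [−nasal], [−coronal], [+continuant], [+labial], [+voice]. Since the list omits [sonorant], [round] and [dorsal] — which do distinguish the labial-velar glide from the voiced labiodental fricative — this pair collapses; all other pairs remain distinct.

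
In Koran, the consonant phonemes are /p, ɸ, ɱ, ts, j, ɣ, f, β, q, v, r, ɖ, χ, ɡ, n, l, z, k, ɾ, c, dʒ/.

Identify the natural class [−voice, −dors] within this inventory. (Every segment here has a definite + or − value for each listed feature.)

Checking each segment against [−voice], [−dorsal]: /p/ (voiceless bilabial stop), /ɸ/ (voiceless bilabial fricative), /ts/ (voiceless alveolar affricate), /f/ (voiceless labiodental fricative) satisfy every feature; every other segment in the inventory fails at least one.

p, ɸ, ts, f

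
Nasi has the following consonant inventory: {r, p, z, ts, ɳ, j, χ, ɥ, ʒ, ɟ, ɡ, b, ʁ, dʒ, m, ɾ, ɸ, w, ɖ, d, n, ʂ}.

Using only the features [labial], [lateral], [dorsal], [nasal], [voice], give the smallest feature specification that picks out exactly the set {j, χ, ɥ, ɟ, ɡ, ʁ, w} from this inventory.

[+dorsal]

Every target segment is [+dorsal] and no other inventory member is, so one feature is enough.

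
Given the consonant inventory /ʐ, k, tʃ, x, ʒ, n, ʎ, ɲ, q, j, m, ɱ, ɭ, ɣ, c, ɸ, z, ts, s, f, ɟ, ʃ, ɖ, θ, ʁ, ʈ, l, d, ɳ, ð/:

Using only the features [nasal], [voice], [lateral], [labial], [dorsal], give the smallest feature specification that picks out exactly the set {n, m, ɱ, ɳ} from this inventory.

The class [+nasal], [−dorsal] has exactly /n, m, ɱ, ɳ/ as its extension in this inventory. No smaller conjunction from the listed features achieves this: [−dorsal] alone would also admit /ʐ, tʃ, ʒ, ɭ, …/; [+nasal] alone would also admit /ɲ/; and checking the remaining single features turns up none with this extension.

[+nasal, −dorsal]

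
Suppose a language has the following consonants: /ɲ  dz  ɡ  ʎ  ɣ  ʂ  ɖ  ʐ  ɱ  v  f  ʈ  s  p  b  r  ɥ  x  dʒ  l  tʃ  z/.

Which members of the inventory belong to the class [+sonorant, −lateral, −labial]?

ɲ, r

Checking each segment against [+sonorant], [−lateral], [−labial]: /ɲ/ (palatal nasal), /r/ (alveolar trill) satisfy every feature; every other segment in the inventory fails at least one.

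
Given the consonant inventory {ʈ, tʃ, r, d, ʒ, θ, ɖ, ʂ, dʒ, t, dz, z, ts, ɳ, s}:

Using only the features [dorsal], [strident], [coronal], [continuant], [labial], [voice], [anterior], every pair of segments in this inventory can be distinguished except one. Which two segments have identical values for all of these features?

Both /ɖ/ and /ɳ/ are [−dorsal], [−strident], [+coronal], [−continuant], [−labial], [+voice], [−anterior]. Since the list omits [sonorant] and [nasal] — which do distinguish the voiced retroflex stop from the retroflex nasal — this pair collapses; all other pairs remain distinct.

ɖ, ɳ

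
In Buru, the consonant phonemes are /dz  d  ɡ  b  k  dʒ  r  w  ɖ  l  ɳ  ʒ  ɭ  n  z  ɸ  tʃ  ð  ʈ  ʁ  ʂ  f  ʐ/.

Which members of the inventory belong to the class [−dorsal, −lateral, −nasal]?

dz, d, b, dʒ, r, ɖ, ʒ, z, ɸ, tʃ, ð, ʈ, ʂ, f, ʐ

First, the [−dorsal] segments are /dz, d, b, dʒ, r, ɖ, l, ɳ, ʒ, ɭ, n, z, ɸ, tʃ, ð, ʈ, ʂ, f, ʐ/.
Of those, [−lateral] gives /dz, d, b, dʒ, r, ɖ, ɳ, ʒ, n, z, ɸ, tʃ, ð, ʈ, ʂ, f, ʐ/.
Of those, [−nasal] leaves /dz, d, b, dʒ, r, ɖ, ʒ, z, ɸ, tʃ, ð, ʈ, ʂ, f, ʐ/.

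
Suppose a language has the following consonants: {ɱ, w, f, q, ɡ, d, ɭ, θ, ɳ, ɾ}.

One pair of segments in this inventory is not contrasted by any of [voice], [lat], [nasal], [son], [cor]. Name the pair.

q, f

On the given features, /q/ and /f/ have an identical profile: [-voice], [-lateral], [-nasal], [-sonorant], [-coronal]. No other two segments in the inventory coincide on all 5 features. (They do differ in [continuant], [labial] and [dorsal], which are not among the given features.)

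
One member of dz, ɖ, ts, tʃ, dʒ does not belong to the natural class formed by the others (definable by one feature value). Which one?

/ts, tʃ, dʒ, dz/ are all [+delayed release], but /ɖ/ (voiced retroflex stop) is [−delayed release]. No other single segment can be removed to leave a set sharing one feature value that the removed segment lacks, so /ɖ/ is the odd one out.

ɖ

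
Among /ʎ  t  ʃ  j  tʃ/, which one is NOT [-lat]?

ʎ

Every segment except /ʎ/ is [-lateral]. /ʎ/ (palatal lateral approximant) is [+lateral], so it is the exception.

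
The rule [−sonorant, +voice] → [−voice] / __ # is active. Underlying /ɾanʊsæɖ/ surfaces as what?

Only the final segment /ɖ/ is both word-final and matches the structural description. It is a voiced retroflex stop, so [−sonorant, +voice] holds; changing it to [−voice] with all other features held fixed yields /ʈ/ (voiceless retroflex stop). No other segment meets both the structural description and the environment, so the output is [ɾanʊsæʈ].

[ɾanʊsæʈ]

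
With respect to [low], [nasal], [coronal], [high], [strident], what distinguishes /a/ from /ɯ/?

[high], [low]

/a/ (low unrounded vowel) and /ɯ/ (high back unrounded vowel) agree on [−nasal], [−coronal], [−strident]. They differ on [high] (/a/ [−], /ɯ/ [+]), [low] (/a/ [+], /ɯ/ [−]).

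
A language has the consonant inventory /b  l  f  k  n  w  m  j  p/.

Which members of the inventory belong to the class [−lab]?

The [−labial] segments here are /l, k, n, j/; the remaining /b, f, w, m, p/ are [+labial].

l, k, n, j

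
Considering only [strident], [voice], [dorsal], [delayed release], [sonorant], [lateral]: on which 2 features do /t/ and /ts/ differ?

[strident], [delayed release]

The two segments share [−voice], [−dorsal], [−sonorant], [−lateral]. The only features from the list on which they differ: /t/ is [−strident] while /ts/ is [+strident]; /t/ is [−delayed release] while /ts/ is [+delayed release].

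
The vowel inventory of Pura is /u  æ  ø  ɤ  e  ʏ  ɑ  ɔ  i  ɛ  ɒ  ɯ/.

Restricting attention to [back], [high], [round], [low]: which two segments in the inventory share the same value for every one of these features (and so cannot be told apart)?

/ɛ/ (mid front unrounded lax vowel) and /e/ (mid front unrounded tense vowel) are both [-back], [-high], [-round], [-low], so none of the listed features separates them. (They do differ in [tense], which is not among the given features.) Every other pair in the inventory differs on at least one listed feature.

ɛ, e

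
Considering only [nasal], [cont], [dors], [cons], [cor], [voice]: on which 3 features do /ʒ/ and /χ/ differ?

[voice], [coronal], [dorsal]

The two segments share [−nasal], [+continuant], [+consonantal]. The only features from the list on which they differ: /ʒ/ is [+voice] while /χ/ is [−voice]; /ʒ/ is [+coronal] while /χ/ is [−coronal]; /ʒ/ is [−dorsal] while /χ/ is [+dorsal].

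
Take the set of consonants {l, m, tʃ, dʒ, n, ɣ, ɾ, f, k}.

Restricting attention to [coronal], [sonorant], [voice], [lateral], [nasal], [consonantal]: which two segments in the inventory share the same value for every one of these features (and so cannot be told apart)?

k, f

On the given features, /k/ and /f/ have an identical profile: [-coronal], [-sonorant], [-voice], [-lateral], [-nasal], [+consonantal]. No other two segments in the inventory coincide on all 6 features. (They do differ in [continuant], [labial] and [dorsal], which are not among the given features.)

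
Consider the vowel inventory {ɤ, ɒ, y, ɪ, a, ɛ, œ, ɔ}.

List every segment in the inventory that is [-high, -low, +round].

Eliminate segments failing any feature: /ɤ, ɛ/ are [-round]; /ɒ, a/ are [+low]; /y, ɪ/ are [+high]. The remaining /œ, ɔ/ satisfy [-high], [-low], [+round].

œ, ɔ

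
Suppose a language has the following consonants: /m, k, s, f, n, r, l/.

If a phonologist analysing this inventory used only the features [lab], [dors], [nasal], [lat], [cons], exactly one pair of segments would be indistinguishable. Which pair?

r, s

Both /r/ and /s/ are [-labial], [-dorsal], [-nasal], [-lateral], [+consonantal]. Since the list omits [sonorant], [voice] and [strident] — which do distinguish the alveolar trill from the voiceless alveolar fricative — this pair collapses; all other pairs remain distinct.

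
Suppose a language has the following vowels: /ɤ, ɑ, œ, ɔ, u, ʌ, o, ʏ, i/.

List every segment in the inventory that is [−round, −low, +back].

Eliminate segments failing any feature: /ɑ/ is [+low]; /œ, ɔ, u, o, ʏ/ are [+round]; /i/ is [−back]. The remaining /ɤ, ʌ/ satisfy [−round], [−low], [+back].

ɤ, ʌ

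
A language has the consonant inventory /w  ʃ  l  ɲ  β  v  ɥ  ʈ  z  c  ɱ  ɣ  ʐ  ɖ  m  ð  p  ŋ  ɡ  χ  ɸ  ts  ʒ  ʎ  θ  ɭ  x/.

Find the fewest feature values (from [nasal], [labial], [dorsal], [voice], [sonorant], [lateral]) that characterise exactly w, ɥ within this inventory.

The class [+labial], [+dorsal] has exactly /w, ɥ/ as its extension in this inventory. No smaller conjunction from the listed features achieves this: [+dorsal] alone would also admit /ɲ, c, ɣ, ŋ, …/; [+labial] alone would also admit /β, v, ɱ, m, …/; and checking the remaining single features turns up none with this extension.

[+labial, +dorsal]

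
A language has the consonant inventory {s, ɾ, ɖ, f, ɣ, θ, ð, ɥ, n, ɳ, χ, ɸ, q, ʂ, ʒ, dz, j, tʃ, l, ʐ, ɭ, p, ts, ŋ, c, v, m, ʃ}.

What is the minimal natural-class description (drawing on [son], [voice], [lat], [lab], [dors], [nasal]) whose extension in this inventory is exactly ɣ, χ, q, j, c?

[−nasal, −lab, +dors]

Every target segment is [−nasal], [−labial], [+dorsal]; each remaining inventory member fails at least one of these. Each conjunct is needed — [−labial, +dorsal] alone would also admit /ŋ/; [−nasal, +dorsal] alone would also admit /ɥ/; [−nasal, −labial] alone would also admit /s, ɾ, ɖ, θ, …/ — and no other combination of two listed features has exactly this extension, so three is the minimum.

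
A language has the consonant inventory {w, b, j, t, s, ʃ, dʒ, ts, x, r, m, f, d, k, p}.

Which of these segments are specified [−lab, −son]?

t, s, ʃ, dʒ, ts, x, d, k

Eliminate segments failing any feature: /w, b, m, f, p/ are [+labial]; /j, r/ are [+sonorant]. The remaining /t, s, ʃ, dʒ, ts, x, d, k/ satisfy [−labial], [−sonorant].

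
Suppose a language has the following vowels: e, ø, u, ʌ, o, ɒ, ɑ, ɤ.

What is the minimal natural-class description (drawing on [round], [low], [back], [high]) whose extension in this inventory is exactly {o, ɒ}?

Every target segment is [−high], [+back], [+round]; each remaining inventory member fails at least one of these. Each conjunct is needed — [+back, +round] alone would also admit /u/; [−high, +round] alone would also admit /ø/; [−high, +back] alone would also admit /ʌ, ɑ, ɤ/ — and no other combination of two listed features has exactly this extension, so three is the minimum.

[−high, +back, +round]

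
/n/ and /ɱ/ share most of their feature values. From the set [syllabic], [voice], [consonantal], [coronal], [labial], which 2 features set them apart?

/n/ is the alveolar nasal and /ɱ/ is the labiodental nasal. Both are [-syllabic], [+voice], [+consonantal]. /n/ is [-labial] while /ɱ/ is [+labial]; /n/ is [+coronal] while /ɱ/ is [-coronal], so the distinguishing features are [labial], [coronal].

[labial], [coronal]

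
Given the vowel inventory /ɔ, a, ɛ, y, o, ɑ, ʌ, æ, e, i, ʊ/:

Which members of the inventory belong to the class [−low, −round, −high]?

ɛ, ʌ, e

Eliminate segments failing any feature: /ɔ, y, o, ʊ/ are [+round]; /a, ɑ, æ/ are [+low]; /i/ is [+high]. The remaining /ɛ, ʌ, e/ satisfy [−low], [−round], [−high].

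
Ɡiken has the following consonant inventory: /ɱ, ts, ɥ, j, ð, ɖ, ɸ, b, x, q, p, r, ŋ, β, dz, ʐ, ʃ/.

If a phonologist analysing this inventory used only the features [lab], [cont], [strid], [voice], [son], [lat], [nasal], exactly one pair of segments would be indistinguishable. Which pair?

r, j

/r/ (alveolar trill) and /j/ (palatal glide) are both [−labial], [+continuant], [−strident], [+voice], [+sonorant], [−lateral], [−nasal], so none of the listed features separates them. (They do differ in [dorsal], which is not among the given features.) Every other pair in the inventory differs on at least one listed feature.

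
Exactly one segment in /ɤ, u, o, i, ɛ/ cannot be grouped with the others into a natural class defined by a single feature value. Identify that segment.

ɛ

[tense] groups all but one: /u, o, ɤ, i/ share [+tense] while /ɛ/ (mid front unrounded lax vowel) alone is [−tense]. Removing any other segment would not leave a single-feature class that excludes it.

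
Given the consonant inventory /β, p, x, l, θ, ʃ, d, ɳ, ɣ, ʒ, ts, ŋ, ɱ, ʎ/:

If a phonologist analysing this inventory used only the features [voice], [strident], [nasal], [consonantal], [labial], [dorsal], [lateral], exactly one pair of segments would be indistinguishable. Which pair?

On the given features, /ts/ and /ʃ/ have an identical profile: [−voice], [+strident], [−nasal], [+consonantal], [−labial], [−dorsal], [−lateral]. No other two segments in the inventory coincide on all 7 features. (They do differ in [continuant], [anterior] and [distributed], which are not among the given features.)

ts, ʃ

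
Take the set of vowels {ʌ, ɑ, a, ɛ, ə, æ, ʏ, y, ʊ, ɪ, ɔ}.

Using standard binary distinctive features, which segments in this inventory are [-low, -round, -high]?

Checking each segment against [-low], [-round], [-high]: /ʌ/ (mid back unrounded lax vowel), /ɛ/ (mid front unrounded lax vowel), /ə/ (mid central vowel (schwa)) satisfy every feature; every other segment in the inventory fails at least one.

ʌ, ɛ, ə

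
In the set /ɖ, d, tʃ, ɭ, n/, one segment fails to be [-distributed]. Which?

tʃ

Every segment except /tʃ/ is [-distributed]. /tʃ/ (voiceless postalveolar affricate) is [+distributed], so it is the exception.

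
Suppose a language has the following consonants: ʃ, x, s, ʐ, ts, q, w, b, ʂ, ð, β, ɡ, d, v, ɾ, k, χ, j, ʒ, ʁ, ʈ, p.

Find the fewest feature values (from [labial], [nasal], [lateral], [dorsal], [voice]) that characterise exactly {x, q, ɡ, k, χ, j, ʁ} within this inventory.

The class [−labial], [+dorsal] has exactly /x, q, ɡ, k, χ, j, ʁ/ as its extension in this inventory. No smaller conjunction from the listed features achieves this: [+dorsal] alone would also admit /w/; [−labial] alone would also admit /ʃ, s, ʐ, ts, …/; and checking the remaining single features turns up none with this extension.

[−labial, +dorsal]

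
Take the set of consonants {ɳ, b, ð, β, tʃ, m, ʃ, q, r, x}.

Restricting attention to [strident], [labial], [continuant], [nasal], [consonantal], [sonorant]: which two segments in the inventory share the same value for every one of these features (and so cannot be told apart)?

/x/ (voiceless velar fricative) and /ð/ (voiced dental fricative) are both [−strident], [−labial], [+continuant], [−nasal], [+consonantal], [−sonorant], so none of the listed features separates them. (They do differ in [voice], [coronal] and [dorsal], which are not among the given features.) Every other pair in the inventory differs on at least one listed feature.

x, ð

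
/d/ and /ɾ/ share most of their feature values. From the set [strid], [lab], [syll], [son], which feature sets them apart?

The two segments share [−strident], [−labial], [−syllabic]. The only feature from the list on which they differ: /d/ is [−sonorant] while /ɾ/ is [+sonorant].

[sonorant]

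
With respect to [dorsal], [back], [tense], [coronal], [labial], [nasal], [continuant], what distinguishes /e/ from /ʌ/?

/e/ (mid front unrounded tense vowel) and /ʌ/ (mid back unrounded lax vowel) agree on [+dorsal], [−coronal], [−labial], [−nasal], [+continuant]. They differ on [back] (/e/ [−], /ʌ/ [+]), [tense] (/e/ [+], /ʌ/ [−]).

[back], [tense]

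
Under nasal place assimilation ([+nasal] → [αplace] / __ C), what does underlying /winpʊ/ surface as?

[wimpʊ]

/n/ sits before the [+labial] consonant /p/, so it takes on [+labial] and surfaces as /m/. The rest of the form is unaffected: [wimpʊ].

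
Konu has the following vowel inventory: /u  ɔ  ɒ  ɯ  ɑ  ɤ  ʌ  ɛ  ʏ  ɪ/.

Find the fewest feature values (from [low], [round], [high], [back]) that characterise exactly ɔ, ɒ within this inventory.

[−high, +round]

/ɔ, ɒ/ are all [−high], [+round], and no other segment in the inventory matches both values. Dropping any one of them over-generates: [+round] alone would also admit /u, ʏ/; [−high] alone would also admit /ɑ, ɤ, ʌ, ɛ/. No other single listed feature picks out exactly this set either, so fewer than two features will not do.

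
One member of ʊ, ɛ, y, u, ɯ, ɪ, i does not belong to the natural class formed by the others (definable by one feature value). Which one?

ɛ

/ʊ, ɯ, y, ɪ, u, i/ are all [+high], but /ɛ/ (mid front unrounded lax vowel) is [-high]. No other single segment can be removed to leave a set sharing one feature value that the removed segment lacks, so /ɛ/ is the odd one out.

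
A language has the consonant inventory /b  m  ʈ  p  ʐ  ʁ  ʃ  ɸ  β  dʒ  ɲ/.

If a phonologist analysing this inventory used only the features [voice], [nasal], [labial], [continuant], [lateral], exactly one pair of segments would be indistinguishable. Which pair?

ʁ, ʐ

/ʁ/ (voiced uvular fricative) and /ʐ/ (voiced retroflex fricative) are both [+voice], [−nasal], [−labial], [+continuant], [−lateral], so none of the listed features separates them. (They do differ in [coronal] and [dorsal], which are not among the given features.) Every other pair in the inventory differs on at least one listed feature.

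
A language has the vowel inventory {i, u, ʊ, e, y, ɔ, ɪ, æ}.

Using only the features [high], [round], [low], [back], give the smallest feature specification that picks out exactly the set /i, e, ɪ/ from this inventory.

[-low, -round]

The class [-low], [-round] has exactly /i, e, ɪ/ as its extension in this inventory. No smaller conjunction from the listed features achieves this: [-round] alone would also admit /æ/; [-low] alone would also admit /u, ʊ, y, ɔ/; and checking the remaining single features turns up none with this extension.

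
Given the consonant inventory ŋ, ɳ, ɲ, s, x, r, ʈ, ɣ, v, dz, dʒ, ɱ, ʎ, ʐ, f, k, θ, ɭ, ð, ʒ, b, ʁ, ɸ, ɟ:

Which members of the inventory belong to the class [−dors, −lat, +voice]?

Eliminate segments failing any feature: /ŋ, ɲ, x, ɣ, ʎ, k, ʁ, ɟ/ are [+dorsal]; /s, ʈ, f, θ, ɸ/ are [−voice]; /ɭ/ is [+lateral]. The remaining /ɳ, r, v, dz, dʒ, ɱ, ʐ, ð, ʒ, b/ satisfy [−dorsal], [−lateral], [+voice].

ɳ, r, v, dz, dʒ, ɱ, ʐ, ð, ʒ, b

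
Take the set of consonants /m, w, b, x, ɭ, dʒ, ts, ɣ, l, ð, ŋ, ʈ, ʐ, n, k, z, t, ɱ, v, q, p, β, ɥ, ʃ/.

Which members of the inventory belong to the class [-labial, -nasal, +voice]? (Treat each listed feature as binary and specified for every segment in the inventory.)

ɭ, dʒ, ɣ, l, ð, ʐ, z

Checking each segment against [-labial], [-nasal], [+voice]: /ɭ/ (retroflex lateral approximant), /dʒ/ (voiced postalveolar affricate), /ɣ/ (voiced velar fricative), /l/ (alveolar lateral approximant), /ð/ (voiced dental fricative), /ʐ/ (voiced retroflex fricative), among others, satisfy every feature; every other segment in the inventory fails at least one.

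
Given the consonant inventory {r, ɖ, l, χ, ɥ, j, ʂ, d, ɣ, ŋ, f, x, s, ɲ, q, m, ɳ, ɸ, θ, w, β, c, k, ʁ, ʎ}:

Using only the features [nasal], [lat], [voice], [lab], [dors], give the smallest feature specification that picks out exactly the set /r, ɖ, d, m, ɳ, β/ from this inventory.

Every target segment is [+voice], [−lateral], [−dorsal]; each remaining inventory member fails at least one of these. Each conjunct is needed — [−lateral, −dorsal] alone would also admit /ʂ, f, s, ɸ, …/; [+voice, −dorsal] alone would also admit /l/; [+voice, −lateral] alone would also admit /ɥ, j, ɣ, ŋ, …/ — and no other combination of two listed features has exactly this extension, so three is the minimum.

[+voice, −lat, −dors]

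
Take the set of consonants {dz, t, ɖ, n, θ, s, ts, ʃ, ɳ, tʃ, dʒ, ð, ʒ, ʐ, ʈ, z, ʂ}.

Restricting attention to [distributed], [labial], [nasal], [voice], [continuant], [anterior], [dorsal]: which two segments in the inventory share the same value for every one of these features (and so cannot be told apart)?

/t/ (voiceless alveolar stop) and /ts/ (voiceless alveolar affricate) are both [-distributed], [-labial], [-nasal], [-voice], [-continuant], [+anterior], [-dorsal], so none of the listed features separates them. (They do differ in [strident] and [delayed release], which are not among the given features.) Every other pair in the inventory differs on at least one listed feature.

t, ts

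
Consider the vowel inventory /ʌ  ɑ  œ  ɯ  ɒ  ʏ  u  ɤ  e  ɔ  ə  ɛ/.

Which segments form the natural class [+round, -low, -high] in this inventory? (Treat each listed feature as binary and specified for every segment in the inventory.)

First, the [+round] segments are /œ, ɒ, ʏ, u, ɔ/.
Within that set, [-low] gives /œ, ʏ, u, ɔ/.
Intersecting with [-high] leaves /œ, ɔ/.

œ, ɔ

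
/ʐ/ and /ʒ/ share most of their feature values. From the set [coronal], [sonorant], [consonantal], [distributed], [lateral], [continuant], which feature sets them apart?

/ʐ/ (voiced retroflex fricative) and /ʒ/ (voiced postalveolar fricative) agree on [+coronal], [−sonorant], [+consonantal], [−lateral], [+continuant]. They differ on [distributed] (/ʐ/ [−], /ʒ/ [+]).

[distributed]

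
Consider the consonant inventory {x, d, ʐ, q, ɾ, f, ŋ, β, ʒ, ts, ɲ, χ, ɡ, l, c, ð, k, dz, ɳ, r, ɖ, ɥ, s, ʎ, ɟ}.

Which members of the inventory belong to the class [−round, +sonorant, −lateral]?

ɾ, ŋ, ɲ, ɳ, r

First, the [−round] segments are /x, d, ʐ, q, ɾ, f, ŋ, β, ʒ, ts, ɲ, χ, ɡ, l, c, ð, k, dz, ɳ, r, ɖ, s, ʎ, ɟ/.
Intersecting with [+sonorant] gives /ɾ, ŋ, ɲ, l, ɳ, r, ʎ/.
Among these, [−lateral] leaves /ɾ, ŋ, ɲ, ɳ, r/.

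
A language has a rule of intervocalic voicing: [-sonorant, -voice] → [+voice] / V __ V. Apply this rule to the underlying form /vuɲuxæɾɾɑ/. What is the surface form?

[vuɲuɣæɾɾɑ]

Only /x/ occurs between two vowels (/u/ __ /æ/) and matches the structural description. It is a voiceless velar fricative, so [-sonorant, -voice] holds; changing it to [+voice] with all other features held fixed yields /ɣ/ (voiced velar fricative). No other segment meets both the structural description and the environment, so the output is [vuɲuɣæɾɾɑ].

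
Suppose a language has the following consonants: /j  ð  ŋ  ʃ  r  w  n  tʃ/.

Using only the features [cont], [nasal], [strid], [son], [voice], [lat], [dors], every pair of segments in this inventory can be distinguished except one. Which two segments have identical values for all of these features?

Both /j/ and /w/ are [+continuant], [-nasal], [-strident], [+sonorant], [+voice], [-lateral], [+dorsal]. Since the list omits [labial], [round] and [back] — which do distinguish the palatal glide from the labial-velar glide — this pair collapses; all other pairs remain distinct.

j, w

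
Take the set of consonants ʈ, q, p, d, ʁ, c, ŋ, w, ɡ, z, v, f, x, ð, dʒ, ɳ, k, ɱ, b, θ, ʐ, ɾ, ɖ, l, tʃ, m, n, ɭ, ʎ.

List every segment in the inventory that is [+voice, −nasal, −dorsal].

Eliminate segments failing any feature: /ʈ, q, p, c, f, x, k, θ, tʃ/ are [−voice]; /ʁ, w, ɡ, ʎ/ are [+dorsal]; /ŋ, ɳ, ɱ, m, n/ are [+nasal]. The remaining /d, z, v, ð, dʒ, b, ʐ, ɾ, ɖ, l, ɭ/ satisfy [+voice], [−nasal], [−dorsal].

d, z, v, ð, dʒ, b, ʐ, ɾ, ɖ, l, ɭ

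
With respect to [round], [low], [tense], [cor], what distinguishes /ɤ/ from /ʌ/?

/ɤ/ is the mid back unrounded tense vowel and /ʌ/ is the mid back unrounded lax vowel. Both are [-round], [-low], [-coronal]. /ɤ/ is [+tense] while /ʌ/ is [-tense], so the distinguishing feature is [tense].

[tense]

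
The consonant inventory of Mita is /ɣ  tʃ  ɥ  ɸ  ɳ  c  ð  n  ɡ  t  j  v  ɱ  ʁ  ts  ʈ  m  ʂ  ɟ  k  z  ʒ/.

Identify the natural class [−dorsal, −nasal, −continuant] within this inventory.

tʃ, t, ts, ʈ

Checking each segment against [−dorsal], [−nasal], [−continuant]: /tʃ/ (voiceless postalveolar affricate), /t/ (voiceless alveolar stop), /ts/ (voiceless alveolar affricate), /ʈ/ (voiceless retroflex stop) satisfy every feature; every other segment in the inventory fails at least one.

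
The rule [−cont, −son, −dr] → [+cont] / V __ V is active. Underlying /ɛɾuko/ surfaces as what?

The only segment in the rule's environment that also matches [−cont, −son, −dr] is /k/. Applying [+continuant] turns the voiceless velar stop into /x/ (voiceless velar fricative), giving [ɛɾuxo].

[ɛɾuxo]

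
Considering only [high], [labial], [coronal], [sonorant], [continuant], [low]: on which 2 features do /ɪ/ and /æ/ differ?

/ɪ/ (high front unrounded lax vowel) and /æ/ (low front unrounded vowel) agree on [-labial], [-coronal], [+sonorant], [+continuant]. They differ on [high] (/ɪ/ [+], /æ/ [-]), [low] (/ɪ/ [-], /æ/ [+]).

[high], [low]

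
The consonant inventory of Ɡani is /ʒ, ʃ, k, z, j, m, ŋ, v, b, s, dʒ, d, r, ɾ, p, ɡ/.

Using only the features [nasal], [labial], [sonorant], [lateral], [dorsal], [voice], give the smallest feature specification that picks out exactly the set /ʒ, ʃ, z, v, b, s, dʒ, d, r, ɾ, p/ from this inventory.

[−nasal, −dorsal]

The class [−nasal], [−dorsal] has exactly /ʒ, ʃ, z, v, b, s, dʒ, d, r, ɾ, p/ as its extension in this inventory. No smaller conjunction from the listed features achieves this: [−dorsal] alone would also admit /m/; [−nasal] alone would also admit /k, j, ɡ/; and checking the remaining single features turns up none with this extension.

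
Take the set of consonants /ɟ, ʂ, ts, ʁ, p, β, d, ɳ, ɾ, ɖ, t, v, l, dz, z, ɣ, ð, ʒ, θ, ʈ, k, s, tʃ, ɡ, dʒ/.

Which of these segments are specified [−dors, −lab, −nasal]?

ʂ, ts, d, ɾ, ɖ, t, l, dz, z, ð, ʒ, θ, ʈ, s, tʃ, dʒ

The [−dorsal] segments are /ʂ, ts, p, β, d, ɳ, ɾ, ɖ, t, v, l, dz, z, ð, ʒ, θ, ʈ, s, tʃ, dʒ/.
Within that set, [−labial] gives /ʂ, ts, d, ɳ, ɾ, ɖ, t, l, dz, z, ð, ʒ, θ, ʈ, s, tʃ, dʒ/.
Among these, [−nasal] leaves /ʂ, ts, d, ɾ, ɖ, t, l, dz, z, ð, ʒ, θ, ʈ, s, tʃ, dʒ/.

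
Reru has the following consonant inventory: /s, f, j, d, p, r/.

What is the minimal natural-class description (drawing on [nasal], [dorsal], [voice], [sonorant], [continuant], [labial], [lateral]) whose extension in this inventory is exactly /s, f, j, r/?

/s, f, j, r/ are exactly the [+continuant] segments in the inventory, so a single feature suffices.

[+continuant]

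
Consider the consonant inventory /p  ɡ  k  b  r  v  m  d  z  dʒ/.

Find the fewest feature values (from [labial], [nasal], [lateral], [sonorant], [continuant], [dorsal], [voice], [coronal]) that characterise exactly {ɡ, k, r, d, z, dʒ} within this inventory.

[−labial]

/ɡ, k, r, d, z, dʒ/ are exactly the [−labial] segments in the inventory, so a single feature suffices.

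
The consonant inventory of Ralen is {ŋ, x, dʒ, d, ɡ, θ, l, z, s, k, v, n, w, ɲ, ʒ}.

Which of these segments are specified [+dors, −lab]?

Eliminate segments failing any feature: /dʒ, d, θ, l, z, s, v, n, ʒ/ are [−dorsal]; /w/ is [+labial]. The remaining /ŋ, x, ɡ, k, ɲ/ satisfy [+dorsal], [−labial].

ŋ, x, ɡ, k, ɲ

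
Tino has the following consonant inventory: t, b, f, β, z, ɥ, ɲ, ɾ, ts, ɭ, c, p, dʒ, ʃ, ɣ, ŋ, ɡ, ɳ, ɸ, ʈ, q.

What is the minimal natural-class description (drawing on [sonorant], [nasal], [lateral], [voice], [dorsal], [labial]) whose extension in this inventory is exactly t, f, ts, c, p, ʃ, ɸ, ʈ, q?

The target set is precisely the extension of [-voice] in this inventory.

[-voice]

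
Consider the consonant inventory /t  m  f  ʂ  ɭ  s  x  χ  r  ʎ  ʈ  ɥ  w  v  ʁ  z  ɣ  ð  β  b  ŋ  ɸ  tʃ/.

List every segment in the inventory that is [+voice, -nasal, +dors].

ʎ, ɥ, w, ʁ, ɣ

Checking each segment against [+voice], [-nasal], [+dorsal]: /ʎ/ (palatal lateral approximant), /ɥ/ (labial-palatal glide), /w/ (labial-velar glide), /ʁ/ (voiced uvular fricative), /ɣ/ (voiced velar fricative) satisfy every feature; every other segment in the inventory fails at least one.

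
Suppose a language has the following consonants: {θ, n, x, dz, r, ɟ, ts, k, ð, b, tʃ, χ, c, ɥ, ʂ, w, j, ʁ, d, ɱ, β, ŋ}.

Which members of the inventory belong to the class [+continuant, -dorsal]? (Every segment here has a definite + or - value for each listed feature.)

θ, r, ð, ʂ, β

Eliminate segments failing any feature: /n, dz, ɟ, ts, k, b, tʃ, c, d, ɱ, ŋ/ are [-continuant]; /x, χ, ɥ, w, j, ʁ/ are [+dorsal]. The remaining /θ, r, ð, ʂ, β/ satisfy [+continuant], [-dorsal].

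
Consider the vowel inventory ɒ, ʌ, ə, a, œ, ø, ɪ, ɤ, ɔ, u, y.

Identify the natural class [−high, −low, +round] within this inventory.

œ, ø, ɔ

First, the [−high] segments are /ɒ, ʌ, ə, a, œ, ø, ɤ, ɔ/.
Of those, [−low] gives /ʌ, ə, œ, ø, ɤ, ɔ/.
Within that set, [+round] leaves /œ, ø, ɔ/.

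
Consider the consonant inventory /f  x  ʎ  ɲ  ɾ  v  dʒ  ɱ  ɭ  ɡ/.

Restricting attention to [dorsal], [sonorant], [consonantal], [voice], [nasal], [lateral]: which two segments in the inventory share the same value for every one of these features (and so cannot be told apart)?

v, dʒ

/v/ (voiced labiodental fricative) and /dʒ/ (voiced postalveolar affricate) are both [-dorsal], [-sonorant], [+consonantal], [+voice], [-nasal], [-lateral], so none of the listed features separates them. (They do differ in [continuant], [labial] and [coronal], which are not among the given features.) Every other pair in the inventory differs on at least one listed feature.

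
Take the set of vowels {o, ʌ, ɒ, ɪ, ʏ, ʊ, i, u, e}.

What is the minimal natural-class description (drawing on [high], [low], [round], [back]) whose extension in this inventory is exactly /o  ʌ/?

[−high, −low, +back]

/o, ʌ/ are all [−high], [−low], [+back], and no other segment in the inventory matches all three values. Dropping any one of them over-generates: [−low, +back] alone would also admit /ʊ, u/; [−high, +back] alone would also admit /ɒ/; [−high, −low] alone would also admit /e/. No other combination of two listed features picks out exactly this set either, so fewer than three features will not do.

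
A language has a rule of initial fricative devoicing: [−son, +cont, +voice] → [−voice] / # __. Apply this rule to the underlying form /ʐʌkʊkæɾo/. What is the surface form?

Only the initial segment /ʐ/ is both word-initial and matches the structural description. It is a voiced retroflex fricative, so [−son, +cont, +voice] holds; changing it to [−voice] with all other features held fixed yields /ʂ/ (voiceless retroflex fricative). No other segment meets both the structural description and the environment, so the output is [ʂʌkʊkæɾo].

[ʂʌkʊkæɾo]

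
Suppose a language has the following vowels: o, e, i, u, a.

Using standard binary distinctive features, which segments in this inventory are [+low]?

The feature [low] marks segments produced with the tongue body lowered. In this inventory /a/ has that property, so it is [+low]; /o, e, i, u/ are [-low].

a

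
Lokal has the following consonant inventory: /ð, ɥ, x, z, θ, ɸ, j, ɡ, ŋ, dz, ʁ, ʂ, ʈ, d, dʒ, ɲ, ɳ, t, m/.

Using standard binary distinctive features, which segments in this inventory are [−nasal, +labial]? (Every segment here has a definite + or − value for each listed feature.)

The [−nasal] segments are /ð, ɥ, x, z, θ, ɸ, j, ɡ, dz, ʁ, ʂ, ʈ, d, dʒ, t/.
Within that set, [+labial] leaves /ɥ, ɸ/.

ɥ, ɸ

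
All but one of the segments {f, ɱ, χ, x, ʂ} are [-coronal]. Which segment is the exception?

/ʂ/ is the voiceless retroflex fricative, which is [+coronal]; the rest — /ɱ, x, f, χ/ — are [-coronal].

ʂ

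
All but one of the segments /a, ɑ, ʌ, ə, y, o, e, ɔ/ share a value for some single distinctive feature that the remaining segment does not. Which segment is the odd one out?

The remaining segments after removing /y/ share [−high]; /y/ (high front rounded tense vowel) is [+high]. For every other candidate removal, the leftover set fails to share any single feature value that the removed segment lacks.

y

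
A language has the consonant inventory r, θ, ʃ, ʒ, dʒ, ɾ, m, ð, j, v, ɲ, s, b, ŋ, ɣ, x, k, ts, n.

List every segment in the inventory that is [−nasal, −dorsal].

r, θ, ʃ, ʒ, dʒ, ɾ, ð, v, s, b, ts

Among the inventory, the [−nasal] segments are /r, θ, ʃ, ʒ, dʒ, ɾ, ð, j, v, s, b, ɣ, x, k, ts/.
Then [−dorsal] leaves /r, θ, ʃ, ʒ, dʒ, ɾ, ð, v, s, b, ts/.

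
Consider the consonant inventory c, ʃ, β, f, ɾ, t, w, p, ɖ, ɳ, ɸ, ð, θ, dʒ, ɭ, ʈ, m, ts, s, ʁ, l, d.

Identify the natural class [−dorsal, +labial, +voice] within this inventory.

Among the inventory, the [−dorsal] segments are /ʃ, β, f, ɾ, t, p, ɖ, ɳ, ɸ, ð, θ, dʒ, ɭ, ʈ, m, ts, s, l, d/.
Of those, [+labial] gives /β, f, p, ɸ, m/.
Within that set, [+voice] leaves /β, m/.

β, m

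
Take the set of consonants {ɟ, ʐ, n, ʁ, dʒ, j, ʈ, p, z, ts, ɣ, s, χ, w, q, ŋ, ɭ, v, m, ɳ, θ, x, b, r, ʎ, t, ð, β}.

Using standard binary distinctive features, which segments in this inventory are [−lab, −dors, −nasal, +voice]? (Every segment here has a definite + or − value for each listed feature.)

Eliminate segments failing any feature: /ɟ, ʁ, j, ɣ, χ, q, ŋ, x, ʎ/ are [+dorsal]; /n, ɳ/ are [+nasal]; /ʈ, ts, s, θ, t/ are [−voice]; /p, w, v, m, b, β/ are [+labial]. The remaining /ʐ, dʒ, z, ɭ, r, ð/ satisfy [−labial], [−dorsal], [−nasal], [+voice].

ʐ, dʒ, z, ɭ, r, ð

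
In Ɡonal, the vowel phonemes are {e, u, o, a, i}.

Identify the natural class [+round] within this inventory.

The feature [round] marks segments produced with lip rounding. In this inventory /u, o/ have that property, so they are [+round]; /e, a, i/ are [−round].

u, o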